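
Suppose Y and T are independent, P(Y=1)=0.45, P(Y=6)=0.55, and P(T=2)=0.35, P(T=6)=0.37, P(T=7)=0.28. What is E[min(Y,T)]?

E[min(Y,T)] = Σ_y Σ_t min(y,t) · P(Y=y)P(T=t)
 = 1·0.1575 + 1·0.1665 + 1·0.126 + 2·0.1925 + 6·0.2035 + 6·0.154
 = 0.1575 + 0.1665 + 0.126 + 0.385 + 1.221 + 0.924
 = 2.98

2.98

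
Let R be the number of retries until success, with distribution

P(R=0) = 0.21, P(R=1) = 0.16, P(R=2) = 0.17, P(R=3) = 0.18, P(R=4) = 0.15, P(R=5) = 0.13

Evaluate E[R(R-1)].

E[R(R-1)] = Σ r(r-1)·P(R=r)
 = 0·0.21 + 0·0.16 + 2·0.17 + 6·0.18 + 12·0.15 + 20·0.13
 = 0 + 0 + 0.34 + 1.08 + 1.8 + 2.6
 = 5.82

5.82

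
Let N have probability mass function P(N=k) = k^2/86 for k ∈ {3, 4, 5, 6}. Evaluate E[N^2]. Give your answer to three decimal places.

E[N^2] = Σ n^2·P(N=n)
 = 9·9/86 + 16·8/43 + 25·25/86 + 36·18/43
 = 81/86 + 128/43 + 625/86 + 648/43
 = 1129/43

26.256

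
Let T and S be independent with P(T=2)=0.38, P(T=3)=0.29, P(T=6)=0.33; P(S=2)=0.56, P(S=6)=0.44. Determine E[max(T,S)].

4.6616

E[max(T,S)] = Σ_t Σ_s max(t,s) · P(T=t)P(S=s)
 = 2·0.2128 + 6·0.1672 + 3·0.1624 + 6·0.1276 + 6·0.1848 + 6·0.1452
 = 0.4256 + 1.0032 + 0.4872 + 0.7656 + 1.1088 + 0.8712
 = 4.6616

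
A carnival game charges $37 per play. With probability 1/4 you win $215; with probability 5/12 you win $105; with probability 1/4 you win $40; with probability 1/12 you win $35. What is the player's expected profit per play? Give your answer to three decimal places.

73.417

E[payout] = 215·1/4 + 105·5/12 + 40·1/4 + 35·1/12
 = 215/4 + 175/4 + 10 + 35/12
 = 1325/12
Net = 1325/12 - 37 = 881/12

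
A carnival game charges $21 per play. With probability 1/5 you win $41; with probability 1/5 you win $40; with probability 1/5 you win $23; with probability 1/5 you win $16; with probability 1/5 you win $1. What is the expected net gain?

3.2

E[payout] = 41·1/5 + 40·1/5 + 23·1/5 + 16·1/5 + 1·1/5
 = 41/5 + 8 + 23/5 + 16/5 + 1/5
 = 121/5
Net = 121/5 - 21 = 16/5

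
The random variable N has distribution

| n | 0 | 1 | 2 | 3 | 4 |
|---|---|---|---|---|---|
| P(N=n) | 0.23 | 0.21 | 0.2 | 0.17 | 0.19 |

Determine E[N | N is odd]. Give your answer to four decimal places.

1.8947

P(N is odd) = 0.21 + 0.17 = 0.38.
E[N | N is odd] = [1·0.21 + 3·0.17] / 0.38
 = 0.72 / 0.38
 = 36/19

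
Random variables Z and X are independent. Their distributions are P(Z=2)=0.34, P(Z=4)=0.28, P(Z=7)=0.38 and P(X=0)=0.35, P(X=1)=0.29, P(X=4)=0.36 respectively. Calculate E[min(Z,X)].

1.4852

E[min(Z,X)] = Σ_z Σ_x min(z,x) · P(Z=z)P(X=x)
 = 0·0.119 + 1·0.0986 + 2·0.1224 + 0·0.098 + 1·0.0812 + 4·0.1008 + 0·0.133 + 1·0.1102 + 4·0.1368
 = 0 + 0.0986 + 0.2448 + 0 + 0.0812 + 0.4032 + 0 + 0.1102 + 0.5472
 = 1.4852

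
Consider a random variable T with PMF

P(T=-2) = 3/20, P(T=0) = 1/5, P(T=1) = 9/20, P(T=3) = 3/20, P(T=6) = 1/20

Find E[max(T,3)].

3.15

E[max(T,3)] = Σ max(t,3)·P(T=t)
 = 3·3/20 + 3·1/5 + 3·9/20 + 3·3/20 + 6·1/20
 = 9/20 + 3/5 + 27/20 + 9/20 + 3/10
 = 63/20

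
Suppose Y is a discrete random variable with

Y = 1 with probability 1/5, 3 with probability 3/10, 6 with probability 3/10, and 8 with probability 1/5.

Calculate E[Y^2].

26.5

E[Y^2] = Σ y^2·P(Y=y)
 = 1·1/5 + 9·3/10 + 36·3/10 + 64·1/5
 = 1/5 + 27/10 + 54/5 + 64/5
 = 53/2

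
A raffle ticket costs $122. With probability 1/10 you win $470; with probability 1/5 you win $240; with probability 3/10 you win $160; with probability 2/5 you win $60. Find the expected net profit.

45

E[payout] = 470·1/10 + 240·1/5 + 160·3/10 + 60·2/5
 = 47 + 48 + 48 + 24
 = 167
Net = 167 - 122 = 45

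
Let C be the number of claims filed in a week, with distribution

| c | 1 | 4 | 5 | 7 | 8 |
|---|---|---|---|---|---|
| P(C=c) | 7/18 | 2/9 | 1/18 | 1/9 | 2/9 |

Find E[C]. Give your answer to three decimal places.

E[C] = Σ c·P(C=c)
 = 1·7/18 + 4·2/9 + 5·1/18 + 7·1/9 + 8·2/9
 = 7/18 + 8/9 + 5/18 + 7/9 + 16/9
 = 37/9

4.111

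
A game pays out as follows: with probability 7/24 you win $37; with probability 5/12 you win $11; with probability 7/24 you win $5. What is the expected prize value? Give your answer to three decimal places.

E[payout] = 37·7/24 + 11·5/12 + 5·7/24
 = 259/24 + 55/12 + 35/24
 = 101/6

16.833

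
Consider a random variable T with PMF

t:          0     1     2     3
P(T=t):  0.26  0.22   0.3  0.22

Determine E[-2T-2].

-4.96

E[-2T-2] = Σ (-2t-2)·P(T=t)
 = (-2)·0.26 + (-4)·0.22 + (-6)·0.3 + (-8)·0.22
 = (-0.52) + (-0.88) + (-1.8) + (-1.76)
 = -4.96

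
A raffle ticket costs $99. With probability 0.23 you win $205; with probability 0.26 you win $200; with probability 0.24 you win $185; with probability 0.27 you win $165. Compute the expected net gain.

89.1

E[payout] = 205·0.23 + 200·0.26 + 185·0.24 + 165·0.27
 = 47.15 + 52 + 44.4 + 44.55
 = 188.1
Net = 188.1 - 99 = 89.1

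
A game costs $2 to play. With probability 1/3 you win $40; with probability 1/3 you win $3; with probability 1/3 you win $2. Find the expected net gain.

13

E[payout] = 40·1/3 + 3·1/3 + 2·1/3
 = 40/3 + 1 + 2/3
 = 15
Net = 15 - 2 = 13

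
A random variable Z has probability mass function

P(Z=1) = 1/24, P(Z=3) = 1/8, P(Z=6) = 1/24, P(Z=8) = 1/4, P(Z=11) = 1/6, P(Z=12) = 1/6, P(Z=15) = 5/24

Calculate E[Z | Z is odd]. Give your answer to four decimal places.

9.9231

P(Z is odd) = 1/24 + 1/8 + 1/6 + 5/24 = 13/24.
E[Z | Z is odd] = [1·1/24 + 3·1/8 + 11·1/6 + 15·5/24] / (13/24)
 = 43/8 / (13/24)
 = 129/13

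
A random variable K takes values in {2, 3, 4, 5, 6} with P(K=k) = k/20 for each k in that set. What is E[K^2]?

22

E[K^2] = Σ k^2·P(K=k)
 = 4·1/10 + 9·3/20 + 16·1/5 + 25·1/4 + 36·3/10
 = 2/5 + 27/20 + 16/5 + 25/4 + 54/5
 = 22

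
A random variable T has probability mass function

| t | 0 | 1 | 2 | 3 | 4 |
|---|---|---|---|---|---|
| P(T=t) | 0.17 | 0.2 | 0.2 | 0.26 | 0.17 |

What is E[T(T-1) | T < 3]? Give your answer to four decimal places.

P(T < 3) = 0.17 + 0.2 + 0.2 = 0.57.
E[T(T-1) | T < 3] = [0·0.17 + 0·0.2 + 2·0.2] / 0.57
 = 0.4 / 0.57
 = 40/57

0.7018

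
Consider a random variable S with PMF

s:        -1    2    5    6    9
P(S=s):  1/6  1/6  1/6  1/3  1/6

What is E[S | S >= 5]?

6.5

P(S >= 5) = 1/6 + 1/3 + 1/6 = 2/3.
E[S | S >= 5] = [5·1/6 + 6·1/3 + 9·1/6] / (2/3)
 = 13/3 / (2/3)
 = 13/2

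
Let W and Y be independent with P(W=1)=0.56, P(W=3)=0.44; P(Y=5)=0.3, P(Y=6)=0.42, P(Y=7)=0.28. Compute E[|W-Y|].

4.1

E[|W-Y|] = Σ_w Σ_y |w-y| · P(W=w)P(Y=y)
 = 4·0.168 + 5·0.2352 + 6·0.1568 + 2·0.132 + 3·0.1848 + 4·0.1232
 = 0.672 + 1.176 + 0.9408 + 0.264 + 0.5544 + 0.4928
 = 4.1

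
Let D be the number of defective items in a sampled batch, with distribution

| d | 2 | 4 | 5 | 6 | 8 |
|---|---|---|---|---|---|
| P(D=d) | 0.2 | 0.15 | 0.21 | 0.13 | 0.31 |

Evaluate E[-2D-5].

-15.62

E[-2D-5] = Σ (-2d-5)·P(D=d)
 = (-9)·0.2 + (-13)·0.15 + (-15)·0.21 + (-17)·0.13 + (-21)·0.31
 = (-1.8) + (-1.95) + (-3.15) + (-2.21) + (-6.51)
 = -15.62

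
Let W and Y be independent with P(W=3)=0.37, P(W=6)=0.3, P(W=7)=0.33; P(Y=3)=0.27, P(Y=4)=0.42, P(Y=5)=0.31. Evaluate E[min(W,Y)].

E[min(W,Y)] = Σ_w Σ_y min(w,y) · P(W=w)P(Y=y)
 = 3·0.0999 + 3·0.1554 + 3·0.1147 + 3·0.081 + 4·0.126 + 5·0.093 + 3·0.0891 + 4·0.1386 + 5·0.1023
 = 0.2997 + 0.4662 + 0.3441 + 0.243 + 0.504 + 0.465 + 0.2673 + 0.5544 + 0.5115
 = 3.6552

3.6552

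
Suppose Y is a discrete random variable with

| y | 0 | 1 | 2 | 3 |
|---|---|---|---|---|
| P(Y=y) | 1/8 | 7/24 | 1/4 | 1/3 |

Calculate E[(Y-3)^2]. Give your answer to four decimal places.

2.5417

E[(Y-3)^2] = Σ (y-3)^2·P(Y=y)
 = 9·1/8 + 4·7/24 + 1·1/4 + 0·1/3
 = 9/8 + 7/6 + 1/4 + 0
 = 61/24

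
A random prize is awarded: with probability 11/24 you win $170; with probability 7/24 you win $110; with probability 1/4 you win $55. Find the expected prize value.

E[payout] = 170·11/24 + 110·7/24 + 55·1/4
 = 935/12 + 385/12 + 55/4
 = 495/4

123.75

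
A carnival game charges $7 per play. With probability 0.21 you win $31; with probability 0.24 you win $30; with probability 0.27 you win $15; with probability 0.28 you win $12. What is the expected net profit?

E[payout] = 31·0.21 + 30·0.24 + 15·0.27 + 12·0.28
 = 6.51 + 7.2 + 4.05 + 3.36
 = 21.12
Net = 21.12 - 7 = 14.12

14.12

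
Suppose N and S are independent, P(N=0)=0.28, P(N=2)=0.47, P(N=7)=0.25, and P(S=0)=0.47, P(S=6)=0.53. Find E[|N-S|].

E[|N-S|] = Σ_n Σ_s |n-s| · P(N=n)P(S=s)
 = 0·0.1316 + 6·0.1484 + 2·0.2209 + 4·0.2491 + 7·0.1175 + 1·0.1325
 = 0 + 0.8904 + 0.4418 + 0.9964 + 0.8225 + 0.1325
 = 3.2836

3.2836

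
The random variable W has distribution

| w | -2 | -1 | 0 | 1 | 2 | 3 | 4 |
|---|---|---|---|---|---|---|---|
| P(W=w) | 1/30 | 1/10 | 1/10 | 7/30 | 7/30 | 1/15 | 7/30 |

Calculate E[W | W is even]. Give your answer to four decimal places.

P(W is even) = 1/30 + 1/10 + 7/30 + 7/30 = 3/5.
E[W | W is even] = [(-2)·1/30 + 0·1/10 + 2·7/30 + 4·7/30] / (3/5)
 = 4/3 / (3/5)
 = 20/9

2.2222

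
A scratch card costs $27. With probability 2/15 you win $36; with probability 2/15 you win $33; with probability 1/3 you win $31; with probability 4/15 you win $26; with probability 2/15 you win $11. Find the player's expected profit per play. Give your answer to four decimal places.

0.9333

E[payout] = 36·2/15 + 33·2/15 + 31·1/3 + 26·4/15 + 11·2/15
 = 24/5 + 22/5 + 31/3 + 104/15 + 22/15
 = 419/15
Net = 419/15 - 27 = 14/15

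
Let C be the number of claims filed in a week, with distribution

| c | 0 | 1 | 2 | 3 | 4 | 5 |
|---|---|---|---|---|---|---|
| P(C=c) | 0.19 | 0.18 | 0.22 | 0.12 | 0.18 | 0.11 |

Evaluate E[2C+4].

E[2C+4] = Σ (2c+4)·P(C=c)
 = 4·0.19 + 6·0.18 + 8·0.22 + 10·0.12 + 12·0.18 + 14·0.11
 = 0.76 + 1.08 + 1.76 + 1.2 + 2.16 + 1.54
 = 8.5

8.5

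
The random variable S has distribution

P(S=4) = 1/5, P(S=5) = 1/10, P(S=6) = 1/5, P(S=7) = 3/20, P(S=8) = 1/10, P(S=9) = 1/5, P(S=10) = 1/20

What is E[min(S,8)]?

E[min(S,8)] = Σ min(s,8)·P(S=s)
 = 4·1/5 + 5·1/10 + 6·1/5 + 7·3/20 + 8·1/10 + 8·1/5 + 8·1/20
 = 4/5 + 1/2 + 6/5 + 21/20 + 4/5 + 8/5 + 2/5
 = 127/20

6.35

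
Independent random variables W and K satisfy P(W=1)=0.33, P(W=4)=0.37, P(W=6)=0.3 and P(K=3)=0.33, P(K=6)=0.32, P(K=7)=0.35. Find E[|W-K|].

E[|W-K|] = Σ_w Σ_k |w-k| · P(W=w)P(K=k)
 = 2·0.1089 + 5·0.1056 + 6·0.1155 + 1·0.1221 + 2·0.1184 + 3·0.1295 + 3·0.099 + 0·0.096 + 1·0.105
 = 0.2178 + 0.528 + 0.693 + 0.1221 + 0.2368 + 0.3885 + 0.297 + 0 + 0.105
 = 2.5882

2.5882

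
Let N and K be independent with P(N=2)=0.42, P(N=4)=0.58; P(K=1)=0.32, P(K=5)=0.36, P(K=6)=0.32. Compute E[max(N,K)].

E[max(N,K)] = Σ_n Σ_k max(n,k) · P(N=n)P(K=k)
 = 2·0.1344 + 5·0.1512 + 6·0.1344 + 4·0.1856 + 5·0.2088 + 6·0.1856
 = 0.2688 + 0.756 + 0.8064 + 0.7424 + 1.044 + 1.1136
 = 4.7312

4.7312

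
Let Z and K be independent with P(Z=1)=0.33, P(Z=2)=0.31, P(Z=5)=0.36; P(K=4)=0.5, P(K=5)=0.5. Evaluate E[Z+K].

7.25

E[Z+K] = Σ_z Σ_k (z+k) · P(Z=z)P(K=k)
 = 5·0.165 + 6·0.165 + 6·0.155 + 7·0.155 + 9·0.18 + 10·0.18
 = 0.825 + 0.99 + 0.93 + 1.085 + 1.62 + 1.8
 = 7.25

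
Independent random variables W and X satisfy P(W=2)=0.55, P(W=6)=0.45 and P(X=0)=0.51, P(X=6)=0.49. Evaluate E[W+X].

6.74

E[W+X] = Σ_w Σ_x (w+x) · P(W=w)P(X=x)
 = 2·0.2805 + 8·0.2695 + 6·0.2295 + 12·0.2205
 = 0.561 + 2.156 + 1.377 + 2.646
 = 6.74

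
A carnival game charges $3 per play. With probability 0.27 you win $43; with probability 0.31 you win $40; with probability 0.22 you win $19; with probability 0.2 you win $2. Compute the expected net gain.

E[payout] = 43·0.27 + 40·0.31 + 19·0.22 + 2·0.2
 = 11.61 + 12.4 + 4.18 + 0.4
 = 28.59
Net = 28.59 - 3 = 25.59

25.59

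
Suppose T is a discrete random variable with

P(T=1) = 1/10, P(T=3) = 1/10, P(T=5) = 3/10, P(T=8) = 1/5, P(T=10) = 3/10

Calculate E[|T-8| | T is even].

P(T is even) = 1/5 + 3/10 = 1/2.
E[|T-8| | T is even] = [0·1/5 + 2·3/10] / (1/2)
 = 3/5 / (1/2)
 = 6/5

1.2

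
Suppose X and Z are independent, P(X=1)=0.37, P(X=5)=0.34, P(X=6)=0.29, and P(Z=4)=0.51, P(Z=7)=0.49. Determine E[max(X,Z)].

E[max(X,Z)] = Σ_x Σ_z max(x,z) · P(X=x)P(Z=z)
 = 4·0.1887 + 7·0.1813 + 5·0.1734 + 7·0.1666 + 6·0.1479 + 7·0.1421
 = 0.7548 + 1.2691 + 0.867 + 1.1662 + 0.8874 + 0.9947
 = 5.9392

5.9392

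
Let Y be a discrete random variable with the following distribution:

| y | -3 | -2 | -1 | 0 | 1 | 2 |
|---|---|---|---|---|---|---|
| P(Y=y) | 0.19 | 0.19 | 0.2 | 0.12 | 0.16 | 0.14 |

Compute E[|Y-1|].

1.99

E[|Y-1|] = Σ |y-1|·P(Y=y)
 = 4·0.19 + 3·0.19 + 2·0.2 + 1·0.12 + 0·0.16 + 1·0.14
 = 0.76 + 0.57 + 0.4 + 0.12 + 0 + 0.14
 = 1.99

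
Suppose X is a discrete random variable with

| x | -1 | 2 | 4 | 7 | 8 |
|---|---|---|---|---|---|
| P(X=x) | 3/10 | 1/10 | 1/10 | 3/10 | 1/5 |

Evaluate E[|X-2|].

3.8

E[|X-2|] = Σ |x-2|·P(X=x)
 = 3·3/10 + 0·1/10 + 2·1/10 + 5·3/10 + 6·1/5
 = 9/10 + 0 + 1/5 + 3/2 + 6/5
 = 19/5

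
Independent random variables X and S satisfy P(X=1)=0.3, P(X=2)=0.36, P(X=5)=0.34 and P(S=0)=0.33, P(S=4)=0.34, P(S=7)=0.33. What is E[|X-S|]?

2.9764

E[|X-S|] = Σ_x Σ_s |x-s| · P(X=x)P(S=s)
 = 1·0.099 + 3·0.102 + 6·0.099 + 2·0.1188 + 2·0.1224 + 5·0.1188 + 5·0.1122 + 1·0.1156 + 2·0.1122
 = 0.099 + 0.306 + 0.594 + 0.2376 + 0.2448 + 0.594 + 0.561 + 0.1156 + 0.2244
 = 2.9764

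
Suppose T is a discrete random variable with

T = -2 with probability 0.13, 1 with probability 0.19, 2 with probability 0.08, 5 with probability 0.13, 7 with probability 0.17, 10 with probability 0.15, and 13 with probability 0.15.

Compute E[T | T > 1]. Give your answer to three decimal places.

8.015

P(T > 1) = 0.08 + 0.13 + 0.17 + 0.15 + 0.15 = 0.68.
E[T | T > 1] = [2·0.08 + 5·0.13 + 7·0.17 + 10·0.15 + 13·0.15] / 0.68
 = 5.45 / 0.68
 = 545/68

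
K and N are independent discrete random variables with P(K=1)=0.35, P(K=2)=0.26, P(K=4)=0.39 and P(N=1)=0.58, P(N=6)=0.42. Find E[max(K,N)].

E[max(K,N)] = Σ_k Σ_n max(k,n) · P(K=k)P(N=n)
 = 1·0.203 + 6·0.147 + 2·0.1508 + 6·0.1092 + 4·0.2262 + 6·0.1638
 = 0.203 + 0.882 + 0.3016 + 0.6552 + 0.9048 + 0.9828
 = 3.9294

3.9294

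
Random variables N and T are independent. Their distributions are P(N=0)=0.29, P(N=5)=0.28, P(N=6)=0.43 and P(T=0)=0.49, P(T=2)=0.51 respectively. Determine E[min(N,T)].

0.7242

E[min(N,T)] = Σ_n Σ_t min(n,t) · P(N=n)P(T=t)
 = 0·0.1421 + 0·0.1479 + 0·0.1372 + 2·0.1428 + 0·0.2107 + 2·0.2193
 = 0 + 0 + 0 + 0.2856 + 0 + 0.4386
 = 0.7242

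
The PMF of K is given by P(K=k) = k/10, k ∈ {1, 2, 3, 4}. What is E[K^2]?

E[K^2] = Σ k^2·P(K=k)
 = 1·1/10 + 4·1/5 + 9·3/10 + 16·2/5
 = 1/10 + 4/5 + 27/10 + 32/5
 = 10

10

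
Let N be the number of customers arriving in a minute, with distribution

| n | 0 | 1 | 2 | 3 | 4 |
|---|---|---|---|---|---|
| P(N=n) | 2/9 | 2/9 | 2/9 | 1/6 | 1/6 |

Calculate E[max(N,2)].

2.5

E[max(N,2)] = Σ max(n,2)·P(N=n)
 = 2·2/9 + 2·2/9 + 2·2/9 + 3·1/6 + 4·1/6
 = 4/9 + 4/9 + 4/9 + 1/2 + 2/3
 = 5/2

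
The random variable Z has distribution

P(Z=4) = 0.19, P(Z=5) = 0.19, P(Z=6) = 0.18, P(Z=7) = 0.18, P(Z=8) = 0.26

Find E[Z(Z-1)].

33.6

E[Z(Z-1)] = Σ z(z-1)·P(Z=z)
 = 12·0.19 + 20·0.19 + 30·0.18 + 42·0.18 + 56·0.26
 = 2.28 + 3.8 + 5.4 + 7.56 + 14.56
 = 33.6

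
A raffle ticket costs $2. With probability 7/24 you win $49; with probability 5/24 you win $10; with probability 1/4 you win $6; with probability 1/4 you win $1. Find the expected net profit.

16.125

E[payout] = 49·7/24 + 10·5/24 + 6·1/4 + 1·1/4
 = 343/24 + 25/12 + 3/2 + 1/4
 = 145/8
Net = 145/8 - 2 = 129/8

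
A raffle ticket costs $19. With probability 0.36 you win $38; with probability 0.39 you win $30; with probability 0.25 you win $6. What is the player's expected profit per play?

7.88

E[payout] = 38·0.36 + 30·0.39 + 6·0.25
 = 13.68 + 11.7 + 1.5
 = 26.88
Net = 26.88 - 19 = 7.88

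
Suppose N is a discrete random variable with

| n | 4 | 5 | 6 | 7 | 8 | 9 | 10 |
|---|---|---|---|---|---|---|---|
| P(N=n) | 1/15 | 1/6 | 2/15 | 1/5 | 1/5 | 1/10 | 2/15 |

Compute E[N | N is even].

7.5

P(N is even) = 1/15 + 2/15 + 1/5 + 2/15 = 8/15.
E[N | N is even] = [4·1/15 + 6·2/15 + 8·1/5 + 10·2/15] / (8/15)
 = 4 / (8/15)
 = 15/2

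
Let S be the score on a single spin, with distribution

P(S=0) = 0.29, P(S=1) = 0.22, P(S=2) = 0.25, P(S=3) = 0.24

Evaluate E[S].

E[S] = Σ s·P(S=s)
 = 0·0.29 + 1·0.22 + 2·0.25 + 3·0.24
 = 0 + 0.22 + 0.5 + 0.72
 = 1.44

1.44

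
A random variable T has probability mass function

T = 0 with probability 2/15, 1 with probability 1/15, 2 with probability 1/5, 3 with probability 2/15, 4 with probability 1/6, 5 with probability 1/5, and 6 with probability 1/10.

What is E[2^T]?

E[2^T] = Σ 2^t·P(T=t)
 = 1·2/15 + 2·1/15 + 4·1/5 + 8·2/15 + 16·1/6 + 32·1/5 + 64·1/10
 = 2/15 + 2/15 + 4/5 + 16/15 + 8/3 + 32/5 + 32/5
 = 88/5

17.6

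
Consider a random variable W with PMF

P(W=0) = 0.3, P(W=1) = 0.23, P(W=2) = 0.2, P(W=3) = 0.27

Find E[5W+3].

10.2

E[5W+3] = Σ (5w+3)·P(W=w)
 = 3·0.3 + 8·0.23 + 13·0.2 + 18·0.27
 = 0.9 + 1.84 + 2.6 + 4.86
 = 10.2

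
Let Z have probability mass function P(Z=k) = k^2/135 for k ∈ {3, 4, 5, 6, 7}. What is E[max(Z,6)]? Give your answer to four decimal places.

E[max(Z,6)] = Σ max(z,6)·P(Z=z)
 = 6·1/15 + 6·16/135 + 6·5/27 + 6·4/15 + 7·49/135
 = 2/5 + 32/45 + 10/9 + 8/5 + 343/135
 = 859/135

6.3630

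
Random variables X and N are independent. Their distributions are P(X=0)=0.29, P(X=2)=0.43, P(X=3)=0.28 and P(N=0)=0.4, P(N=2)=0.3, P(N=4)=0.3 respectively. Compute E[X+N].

3.5

E[X+N] = Σ_x Σ_n (x+n) · P(X=x)P(N=n)
 = 0·0.116 + 2·0.087 + 4·0.087 + 2·0.172 + 4·0.129 + 6·0.129 + 3·0.112 + 5·0.084 + 7·0.084
 = 0 + 0.174 + 0.348 + 0.344 + 0.516 + 0.774 + 0.336 + 0.42 + 0.588
 = 3.5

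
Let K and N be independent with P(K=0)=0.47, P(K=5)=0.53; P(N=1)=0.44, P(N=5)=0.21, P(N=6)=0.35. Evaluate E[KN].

9.5135

E[KN] = Σ_k Σ_n kn · P(K=k)P(N=n)
 = 0·0.2068 + 0·0.0987 + 0·0.1645 + 5·0.2332 + 25·0.1113 + 30·0.1855
 = 0 + 0 + 0 + 1.166 + 2.7825 + 5.565
 = 9.5135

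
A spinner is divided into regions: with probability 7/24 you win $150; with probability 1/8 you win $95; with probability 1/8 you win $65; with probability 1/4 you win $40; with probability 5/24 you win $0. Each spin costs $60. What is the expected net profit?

E[payout] = 150·7/24 + 95·1/8 + 65·1/8 + 40·1/4 + 0·5/24
 = 175/4 + 95/8 + 65/8 + 10 + 0
 = 295/4
Net = 295/4 - 60 = 55/4

13.75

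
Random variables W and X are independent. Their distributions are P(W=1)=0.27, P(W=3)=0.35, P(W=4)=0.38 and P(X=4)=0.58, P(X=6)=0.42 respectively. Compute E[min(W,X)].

2.84

E[min(W,X)] = Σ_w Σ_x min(w,x) · P(W=w)P(X=x)
 = 1·0.1566 + 1·0.1134 + 3·0.203 + 3·0.147 + 4·0.2204 + 4·0.1596
 = 0.1566 + 0.1134 + 0.609 + 0.441 + 0.8816 + 0.6384
 = 2.84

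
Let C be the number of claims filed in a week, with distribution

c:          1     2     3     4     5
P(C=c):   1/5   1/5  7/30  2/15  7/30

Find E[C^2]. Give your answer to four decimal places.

11.0667

E[C^2] = Σ c^2·P(C=c)
 = 1·1/5 + 4·1/5 + 9·7/30 + 16·2/15 + 25·7/30
 = 1/5 + 4/5 + 21/10 + 32/15 + 35/6
 = 166/15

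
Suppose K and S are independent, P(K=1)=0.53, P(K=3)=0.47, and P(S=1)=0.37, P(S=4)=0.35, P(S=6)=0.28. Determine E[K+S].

E[K+S] = Σ_k Σ_s (k+s) · P(K=k)P(S=s)
 = 2·0.1961 + 5·0.1855 + 7·0.1484 + 4·0.1739 + 7·0.1645 + 9·0.1316
 = 0.3922 + 0.9275 + 1.0388 + 0.6956 + 1.1515 + 1.1844
 = 5.39

5.39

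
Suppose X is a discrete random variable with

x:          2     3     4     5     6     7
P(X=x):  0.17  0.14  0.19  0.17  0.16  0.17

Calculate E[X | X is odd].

5.125

P(X is odd) = 0.14 + 0.17 + 0.17 = 0.48.
E[X | X is odd] = [3·0.14 + 5·0.17 + 7·0.17] / 0.48
 = 2.46 / 0.48
 = 41/8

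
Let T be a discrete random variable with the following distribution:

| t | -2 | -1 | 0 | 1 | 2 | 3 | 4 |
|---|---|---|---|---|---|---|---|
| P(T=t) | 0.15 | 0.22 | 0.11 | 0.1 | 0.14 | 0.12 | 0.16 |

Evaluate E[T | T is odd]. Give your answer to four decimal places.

0.5455

P(T is odd) = 0.22 + 0.1 + 0.12 = 0.44.
E[T | T is odd] = [(-1)·0.22 + 1·0.1 + 3·0.12] / 0.44
 = 0.24 / 0.44
 = 6/11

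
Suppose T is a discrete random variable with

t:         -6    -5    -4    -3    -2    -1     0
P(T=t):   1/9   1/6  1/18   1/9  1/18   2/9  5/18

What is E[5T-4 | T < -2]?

-27.125

P(T < -2) = 1/9 + 1/6 + 1/18 + 1/9 = 4/9.
E[5T-4 | T < -2] = [(-34)·1/9 + (-29)·1/6 + (-24)·1/18 + (-19)·1/9] / (4/9)
 = -217/18 / (4/9)
 = -217/8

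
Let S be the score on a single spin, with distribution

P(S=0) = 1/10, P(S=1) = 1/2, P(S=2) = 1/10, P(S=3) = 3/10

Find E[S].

E[S] = Σ s·P(S=s)
 = 0·1/10 + 1·1/2 + 2·1/10 + 3·3/10
 = 0 + 1/2 + 1/5 + 9/10
 = 8/5

1.6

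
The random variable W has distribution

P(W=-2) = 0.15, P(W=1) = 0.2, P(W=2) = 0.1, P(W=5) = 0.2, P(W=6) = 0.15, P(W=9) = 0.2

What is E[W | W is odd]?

P(W is odd) = 0.2 + 0.2 + 0.2 = 0.6.
E[W | W is odd] = [1·0.2 + 5·0.2 + 9·0.2] / 0.6
 = 3 / 0.6
 = 5

5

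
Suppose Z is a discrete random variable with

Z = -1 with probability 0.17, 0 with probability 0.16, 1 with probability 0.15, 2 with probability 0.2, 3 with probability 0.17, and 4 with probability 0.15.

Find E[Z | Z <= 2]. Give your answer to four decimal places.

P(Z <= 2) = 0.17 + 0.16 + 0.15 + 0.2 = 0.68.
E[Z | Z <= 2] = [(-1)·0.17 + 0·0.16 + 1·0.15 + 2·0.2] / 0.68
 = 0.38 / 0.68
 = 19/34

0.5588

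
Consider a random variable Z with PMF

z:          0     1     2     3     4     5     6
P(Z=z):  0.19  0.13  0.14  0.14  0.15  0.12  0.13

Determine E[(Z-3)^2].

E[(Z-3)^2] = Σ (z-3)^2·P(Z=z)
 = 9·0.19 + 4·0.13 + 1·0.14 + 0·0.14 + 1·0.15 + 4·0.12 + 9·0.13
 = 1.71 + 0.52 + 0.14 + 0 + 0.15 + 0.48 + 1.17
 = 4.17

4.17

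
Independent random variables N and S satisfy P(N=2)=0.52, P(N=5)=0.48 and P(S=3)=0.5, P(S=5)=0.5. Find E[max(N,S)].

E[max(N,S)] = Σ_n Σ_s max(n,s) · P(N=n)P(S=s)
 = 3·0.26 + 5·0.26 + 5·0.24 + 5·0.24
 = 0.78 + 1.3 + 1.2 + 1.2
 = 4.48

4.48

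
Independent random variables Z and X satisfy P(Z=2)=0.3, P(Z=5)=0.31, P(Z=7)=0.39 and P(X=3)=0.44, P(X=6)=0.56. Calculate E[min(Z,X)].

3.7024

E[min(Z,X)] = Σ_z Σ_x min(z,x) · P(Z=z)P(X=x)
 = 2·0.132 + 2·0.168 + 3·0.1364 + 5·0.1736 + 3·0.1716 + 6·0.2184
 = 0.264 + 0.336 + 0.4092 + 0.868 + 0.5148 + 1.3104
 = 3.7024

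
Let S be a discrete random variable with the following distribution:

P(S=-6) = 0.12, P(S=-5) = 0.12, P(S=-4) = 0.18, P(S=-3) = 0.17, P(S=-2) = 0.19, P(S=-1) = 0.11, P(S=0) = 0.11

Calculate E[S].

-3.04

E[S] = Σ s·P(S=s)
 = (-6)·0.12 + (-5)·0.12 + (-4)·0.18 + (-3)·0.17 + (-2)·0.19 + (-1)·0.11 + 0·0.11
 = (-0.72) + (-0.6) + (-0.72) + (-0.51) + (-0.38) + (-0.11) + 0
 = -3.04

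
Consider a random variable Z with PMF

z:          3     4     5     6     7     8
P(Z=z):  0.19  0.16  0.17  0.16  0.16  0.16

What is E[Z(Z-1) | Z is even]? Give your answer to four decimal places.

32.6667

P(Z is even) = 0.16 + 0.16 + 0.16 = 0.48.
E[Z(Z-1) | Z is even] = [12·0.16 + 30·0.16 + 56·0.16] / 0.48
 = 15.68 / 0.48
 = 98/3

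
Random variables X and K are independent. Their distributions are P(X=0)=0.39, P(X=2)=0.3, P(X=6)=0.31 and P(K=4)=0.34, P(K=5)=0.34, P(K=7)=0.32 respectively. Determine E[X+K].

7.76

E[X+K] = Σ_x Σ_k (x+k) · P(X=x)P(K=k)
 = 4·0.1326 + 5·0.1326 + 7·0.1248 + 6·0.102 + 7·0.102 + 9·0.096 + 10·0.1054 + 11·0.1054 + 13·0.0992
 = 0.5304 + 0.663 + 0.8736 + 0.612 + 0.714 + 0.864 + 1.054 + 1.1594 + 1.2896
 = 7.76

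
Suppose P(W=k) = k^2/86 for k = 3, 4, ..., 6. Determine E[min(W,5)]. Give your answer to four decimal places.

E[min(W,5)] = Σ min(w,5)·P(W=w)
 = 3·9/86 + 4·8/43 + 5·25/86 + 5·18/43
 = 27/86 + 32/43 + 125/86 + 90/43
 = 198/43

4.6047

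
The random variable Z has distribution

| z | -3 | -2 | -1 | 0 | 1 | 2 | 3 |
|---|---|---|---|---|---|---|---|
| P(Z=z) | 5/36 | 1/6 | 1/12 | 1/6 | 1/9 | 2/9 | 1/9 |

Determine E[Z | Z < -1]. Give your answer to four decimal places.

P(Z < -1) = 5/36 + 1/6 = 11/36.
E[Z | Z < -1] = [(-3)·5/36 + (-2)·1/6] / (11/36)
 = -3/4 / (11/36)
 = -27/11

-2.4545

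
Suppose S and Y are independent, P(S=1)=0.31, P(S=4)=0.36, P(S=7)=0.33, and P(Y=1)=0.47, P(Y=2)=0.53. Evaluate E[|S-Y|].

2.8586

E[|S-Y|] = Σ_s Σ_y |s-y| · P(S=s)P(Y=y)
 = 0·0.1457 + 1·0.1643 + 3·0.1692 + 2·0.1908 + 6·0.1551 + 5·0.1749
 = 0 + 0.1643 + 0.5076 + 0.3816 + 0.9306 + 0.8745
 = 2.8586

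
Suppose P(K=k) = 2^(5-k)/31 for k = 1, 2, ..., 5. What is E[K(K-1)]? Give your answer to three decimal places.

2.710

E[K(K-1)] = Σ k(k-1)·P(K=k)
 = 0·16/31 + 2·8/31 + 6·4/31 + 12·2/31 + 20·1/31
 = 0 + 16/31 + 24/31 + 24/31 + 20/31
 = 84/31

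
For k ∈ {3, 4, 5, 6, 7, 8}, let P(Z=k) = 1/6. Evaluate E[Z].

E[Z] = Σ z·P(Z=z)
 = 3·1/6 + 4·1/6 + 5·1/6 + 6·1/6 + 7·1/6 + 8·1/6
 = 1/2 + 2/3 + 5/6 + 1 + 7/6 + 4/3
 = 11/2

5.5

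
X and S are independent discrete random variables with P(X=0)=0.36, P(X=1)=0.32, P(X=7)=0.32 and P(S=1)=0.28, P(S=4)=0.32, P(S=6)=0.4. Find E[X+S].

6.52

E[X+S] = Σ_x Σ_s (x+s) · P(X=x)P(S=s)
 = 1·0.1008 + 4·0.1152 + 6·0.144 + 2·0.0896 + 5·0.1024 + 7·0.128 + 8·0.0896 + 11·0.1024 + 13·0.128
 = 0.1008 + 0.4608 + 0.864 + 0.1792 + 0.512 + 0.896 + 0.7168 + 1.1264 + 1.664
 = 6.52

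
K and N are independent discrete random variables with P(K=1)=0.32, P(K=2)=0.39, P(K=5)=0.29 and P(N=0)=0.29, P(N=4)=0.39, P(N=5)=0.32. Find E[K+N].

5.71

E[K+N] = Σ_k Σ_n (k+n) · P(K=k)P(N=n)
 = 1·0.0928 + 5·0.1248 + 6·0.1024 + 2·0.1131 + 6·0.1521 + 7·0.1248 + 5·0.0841 + 9·0.1131 + 10·0.0928
 = 0.0928 + 0.624 + 0.6144 + 0.2262 + 0.9126 + 0.8736 + 0.4205 + 1.0179 + 0.928
 = 5.71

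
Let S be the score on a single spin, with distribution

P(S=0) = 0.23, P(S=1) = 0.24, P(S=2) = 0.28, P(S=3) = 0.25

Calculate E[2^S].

E[2^S] = Σ 2^s·P(S=s)
 = 1·0.23 + 2·0.24 + 4·0.28 + 8·0.25
 = 0.23 + 0.48 + 1.12 + 2
 = 3.83

3.83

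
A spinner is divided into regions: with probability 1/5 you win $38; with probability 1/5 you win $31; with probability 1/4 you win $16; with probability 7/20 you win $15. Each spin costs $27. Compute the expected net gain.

E[payout] = 38·1/5 + 31·1/5 + 16·1/4 + 15·7/20
 = 38/5 + 31/5 + 4 + 21/4
 = 461/20
Net = 461/20 - 27 = -79/20

-3.95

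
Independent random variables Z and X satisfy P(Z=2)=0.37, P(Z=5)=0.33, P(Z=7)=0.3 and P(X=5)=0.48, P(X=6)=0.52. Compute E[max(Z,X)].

5.964

E[max(Z,X)] = Σ_z Σ_x max(z,x) · P(Z=z)P(X=x)
 = 5·0.1776 + 6·0.1924 + 5·0.1584 + 6·0.1716 + 7·0.144 + 7·0.156
 = 0.888 + 1.1544 + 0.792 + 1.0296 + 1.008 + 1.092
 = 5.964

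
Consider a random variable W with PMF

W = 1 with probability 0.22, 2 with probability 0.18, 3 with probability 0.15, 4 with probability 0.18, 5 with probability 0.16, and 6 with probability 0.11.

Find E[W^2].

E[W^2] = Σ w^2·P(W=w)
 = 1·0.22 + 4·0.18 + 9·0.15 + 16·0.18 + 25·0.16 + 36·0.11
 = 0.22 + 0.72 + 1.35 + 2.88 + 4 + 3.96
 = 13.13

13.13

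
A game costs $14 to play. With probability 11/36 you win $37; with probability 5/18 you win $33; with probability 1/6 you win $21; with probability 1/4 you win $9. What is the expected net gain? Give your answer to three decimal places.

12.222

E[payout] = 37·11/36 + 33·5/18 + 21·1/6 + 9·1/4
 = 407/36 + 55/6 + 7/2 + 9/4
 = 236/9
Net = 236/9 - 14 = 110/9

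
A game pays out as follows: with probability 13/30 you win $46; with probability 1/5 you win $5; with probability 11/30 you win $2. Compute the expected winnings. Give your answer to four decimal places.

21.6667

E[payout] = 46·13/30 + 5·1/5 + 2·11/30
 = 299/15 + 1 + 11/15
 = 65/3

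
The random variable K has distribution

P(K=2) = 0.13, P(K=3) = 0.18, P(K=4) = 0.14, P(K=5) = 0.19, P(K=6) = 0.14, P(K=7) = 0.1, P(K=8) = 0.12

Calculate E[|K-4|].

1.69

E[|K-4|] = Σ |k-4|·P(K=k)
 = 2·0.13 + 1·0.18 + 0·0.14 + 1·0.19 + 2·0.14 + 3·0.1 + 4·0.12
 = 0.26 + 0.18 + 0 + 0.19 + 0.28 + 0.3 + 0.48
 = 1.69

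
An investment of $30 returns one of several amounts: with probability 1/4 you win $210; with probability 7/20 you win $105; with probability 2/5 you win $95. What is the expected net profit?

97.25

E[payout] = 210·1/4 + 105·7/20 + 95·2/5
 = 105/2 + 147/4 + 38
 = 509/4
Net = 509/4 - 30 = 389/4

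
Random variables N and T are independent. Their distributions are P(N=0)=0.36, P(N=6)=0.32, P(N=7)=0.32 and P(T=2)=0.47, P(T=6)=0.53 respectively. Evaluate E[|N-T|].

E[|N-T|] = Σ_n Σ_t |n-t| · P(N=n)P(T=t)
 = 2·0.1692 + 6·0.1908 + 4·0.1504 + 0·0.1696 + 5·0.1504 + 1·0.1696
 = 0.3384 + 1.1448 + 0.6016 + 0 + 0.752 + 0.1696
 = 3.0064

3.0064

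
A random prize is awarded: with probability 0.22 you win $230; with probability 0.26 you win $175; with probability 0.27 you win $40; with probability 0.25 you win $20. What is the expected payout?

111.9

E[payout] = 230·0.22 + 175·0.26 + 40·0.27 + 20·0.25
 = 50.6 + 45.5 + 10.8 + 5
 = 111.9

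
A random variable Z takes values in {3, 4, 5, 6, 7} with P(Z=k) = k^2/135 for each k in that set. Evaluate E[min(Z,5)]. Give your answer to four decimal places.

E[min(Z,5)] = Σ min(z,5)·P(Z=z)
 = 3·1/15 + 4·16/135 + 5·5/27 + 5·4/15 + 5·49/135
 = 1/5 + 64/135 + 25/27 + 4/3 + 49/27
 = 641/135

4.7481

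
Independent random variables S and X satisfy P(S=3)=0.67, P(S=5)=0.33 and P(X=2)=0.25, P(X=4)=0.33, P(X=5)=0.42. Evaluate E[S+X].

7.58

E[S+X] = Σ_s Σ_x (s+x) · P(S=s)P(X=x)
 = 5·0.1675 + 7·0.2211 + 8·0.2814 + 7·0.0825 + 9·0.1089 + 10·0.1386
 = 0.8375 + 1.5477 + 2.2512 + 0.5775 + 0.9801 + 1.386
 = 7.58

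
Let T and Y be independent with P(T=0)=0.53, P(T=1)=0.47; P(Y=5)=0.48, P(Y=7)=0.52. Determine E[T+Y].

E[T+Y] = Σ_t Σ_y (t+y) · P(T=t)P(Y=y)
 = 5·0.2544 + 7·0.2756 + 6·0.2256 + 8·0.2444
 = 1.272 + 1.9292 + 1.3536 + 1.9552
 = 6.51

6.51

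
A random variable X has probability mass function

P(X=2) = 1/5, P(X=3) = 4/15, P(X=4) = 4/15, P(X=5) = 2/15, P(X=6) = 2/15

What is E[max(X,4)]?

4.4

E[max(X,4)] = Σ max(x,4)·P(X=x)
 = 4·1/5 + 4·4/15 + 4·4/15 + 5·2/15 + 6·2/15
 = 4/5 + 16/15 + 16/15 + 2/3 + 4/5
 = 22/5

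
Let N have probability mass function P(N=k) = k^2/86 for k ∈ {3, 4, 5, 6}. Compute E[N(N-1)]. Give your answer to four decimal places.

21.2326

E[N(N-1)] = Σ n(n-1)·P(N=n)
 = 6·9/86 + 12·8/43 + 20·25/86 + 30·18/43
 = 27/43 + 96/43 + 250/43 + 540/43
 = 913/43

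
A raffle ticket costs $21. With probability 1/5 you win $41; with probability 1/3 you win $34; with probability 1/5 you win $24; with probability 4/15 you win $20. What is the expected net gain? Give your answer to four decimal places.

E[payout] = 41·1/5 + 34·1/3 + 24·1/5 + 20·4/15
 = 41/5 + 34/3 + 24/5 + 16/3
 = 89/3
Net = 89/3 - 21 = 26/3

8.6667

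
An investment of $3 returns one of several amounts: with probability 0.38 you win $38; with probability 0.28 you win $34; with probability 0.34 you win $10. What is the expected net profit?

24.36

E[payout] = 38·0.38 + 34·0.28 + 10·0.34
 = 14.44 + 9.52 + 3.4
 = 27.36
Net = 27.36 - 3 = 24.36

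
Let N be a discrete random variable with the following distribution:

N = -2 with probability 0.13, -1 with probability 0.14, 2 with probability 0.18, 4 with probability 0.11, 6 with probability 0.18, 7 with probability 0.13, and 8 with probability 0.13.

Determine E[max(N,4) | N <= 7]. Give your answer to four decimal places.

P(N <= 7) = 0.13 + 0.14 + 0.18 + 0.11 + 0.18 + 0.13 = 0.87.
E[max(N,4) | N <= 7] = [4·0.13 + 4·0.14 + 4·0.18 + 4·0.11 + 6·0.18 + 7·0.13] / 0.87
 = 4.23 / 0.87
 = 141/29

4.8621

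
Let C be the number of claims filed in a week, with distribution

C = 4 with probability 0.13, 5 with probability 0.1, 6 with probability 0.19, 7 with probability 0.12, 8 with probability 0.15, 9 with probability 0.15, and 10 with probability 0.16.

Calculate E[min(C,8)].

6.68

E[min(C,8)] = Σ min(c,8)·P(C=c)
 = 4·0.13 + 5·0.1 + 6·0.19 + 7·0.12 + 8·0.15 + 8·0.15 + 8·0.16
 = 0.52 + 0.5 + 1.14 + 0.84 + 1.2 + 1.2 + 1.28
 = 6.68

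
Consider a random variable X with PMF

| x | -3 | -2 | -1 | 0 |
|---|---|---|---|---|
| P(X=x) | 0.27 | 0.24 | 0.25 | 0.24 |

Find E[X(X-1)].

E[X(X-1)] = Σ x(x-1)·P(X=x)
 = 12·0.27 + 6·0.24 + 2·0.25 + 0·0.24
 = 3.24 + 1.44 + 0.5 + 0
 = 5.18

5.18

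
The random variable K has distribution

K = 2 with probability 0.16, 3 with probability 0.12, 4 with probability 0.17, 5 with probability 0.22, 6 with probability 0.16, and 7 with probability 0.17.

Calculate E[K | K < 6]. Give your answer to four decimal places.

P(K < 6) = 0.16 + 0.12 + 0.17 + 0.22 = 0.67.
E[K | K < 6] = [2·0.16 + 3·0.12 + 4·0.17 + 5·0.22] / 0.67
 = 2.46 / 0.67
 = 246/67

3.6716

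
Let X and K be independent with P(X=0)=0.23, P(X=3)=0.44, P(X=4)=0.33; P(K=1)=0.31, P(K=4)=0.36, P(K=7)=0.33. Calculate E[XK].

E[XK] = Σ_x Σ_k xk · P(X=x)P(K=k)
 = 0·0.0713 + 0·0.0828 + 0·0.0759 + 3·0.1364 + 12·0.1584 + 21·0.1452 + 4·0.1023 + 16·0.1188 + 28·0.1089
 = 0 + 0 + 0 + 0.4092 + 1.9008 + 3.0492 + 0.4092 + 1.9008 + 3.0492
 = 10.7184

10.7184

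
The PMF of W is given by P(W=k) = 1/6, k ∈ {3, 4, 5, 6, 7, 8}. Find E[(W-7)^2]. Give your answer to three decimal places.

5.167

E[(W-7)^2] = Σ (w-7)^2·P(W=w)
 = 16·1/6 + 9·1/6 + 4·1/6 + 1·1/6 + 0·1/6 + 1·1/6
 = 8/3 + 3/2 + 2/3 + 1/6 + 0 + 1/6
 = 31/6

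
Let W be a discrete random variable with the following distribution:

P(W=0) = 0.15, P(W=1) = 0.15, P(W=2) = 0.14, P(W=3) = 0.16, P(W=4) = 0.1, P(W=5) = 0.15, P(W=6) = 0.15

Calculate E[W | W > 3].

P(W > 3) = 0.1 + 0.15 + 0.15 = 0.4.
E[W | W > 3] = [4·0.1 + 5·0.15 + 6·0.15] / 0.4
 = 2.05 / 0.4
 = 41/8

5.125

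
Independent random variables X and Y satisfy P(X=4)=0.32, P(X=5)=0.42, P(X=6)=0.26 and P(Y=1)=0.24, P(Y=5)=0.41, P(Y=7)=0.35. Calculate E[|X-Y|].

E[|X-Y|] = Σ_x Σ_y |x-y| · P(X=x)P(Y=y)
 = 3·0.0768 + 1·0.1312 + 3·0.112 + 4·0.1008 + 0·0.1722 + 2·0.147 + 5·0.0624 + 1·0.1066 + 1·0.091
 = 0.2304 + 0.1312 + 0.336 + 0.4032 + 0 + 0.294 + 0.312 + 0.1066 + 0.091
 = 1.9044

1.9044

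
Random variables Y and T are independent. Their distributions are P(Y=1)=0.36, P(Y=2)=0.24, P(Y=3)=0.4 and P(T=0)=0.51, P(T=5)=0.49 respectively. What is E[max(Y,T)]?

E[max(Y,T)] = Σ_y Σ_t max(y,t) · P(Y=y)P(T=t)
 = 1·0.1836 + 5·0.1764 + 2·0.1224 + 5·0.1176 + 3·0.204 + 5·0.196
 = 0.1836 + 0.882 + 0.2448 + 0.588 + 0.612 + 0.98
 = 3.4904

3.4904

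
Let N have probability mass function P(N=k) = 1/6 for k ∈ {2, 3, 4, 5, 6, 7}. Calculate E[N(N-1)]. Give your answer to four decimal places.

E[N(N-1)] = Σ n(n-1)·P(N=n)
 = 2·1/6 + 6·1/6 + 12·1/6 + 20·1/6 + 30·1/6 + 42·1/6
 = 1/3 + 1 + 2 + 10/3 + 5 + 7
 = 56/3

18.6667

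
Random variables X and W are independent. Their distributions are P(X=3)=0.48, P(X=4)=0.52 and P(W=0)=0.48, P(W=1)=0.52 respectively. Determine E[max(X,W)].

3.52

E[max(X,W)] = Σ_x Σ_w max(x,w) · P(X=x)P(W=w)
 = 3·0.2304 + 3·0.2496 + 4·0.2496 + 4·0.2704
 = 0.6912 + 0.7488 + 0.9984 + 1.0816
 = 3.52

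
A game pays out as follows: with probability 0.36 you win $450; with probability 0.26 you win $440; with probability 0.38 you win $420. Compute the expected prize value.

E[payout] = 450·0.36 + 440·0.26 + 420·0.38
 = 162 + 114.4 + 159.6
 = 436

436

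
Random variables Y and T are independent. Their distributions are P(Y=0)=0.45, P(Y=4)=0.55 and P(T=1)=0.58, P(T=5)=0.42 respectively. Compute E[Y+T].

4.88

E[Y+T] = Σ_y Σ_t (y+t) · P(Y=y)P(T=t)
 = 1·0.261 + 5·0.189 + 5·0.319 + 9·0.231
 = 0.261 + 0.945 + 1.595 + 2.079
 = 4.88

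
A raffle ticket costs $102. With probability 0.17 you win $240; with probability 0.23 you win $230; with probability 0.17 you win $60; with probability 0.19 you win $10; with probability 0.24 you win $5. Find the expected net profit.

E[payout] = 240·0.17 + 230·0.23 + 60·0.17 + 10·0.19 + 5·0.24
 = 40.8 + 52.9 + 10.2 + 1.9 + 1.2
 = 107
Net = 107 - 102 = 5

5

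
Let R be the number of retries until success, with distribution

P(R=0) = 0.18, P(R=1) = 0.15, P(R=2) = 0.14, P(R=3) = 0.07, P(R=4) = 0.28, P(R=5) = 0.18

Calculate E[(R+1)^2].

16.64

E[(R+1)^2] = Σ (r+1)^2·P(R=r)
 = 1·0.18 + 4·0.15 + 9·0.14 + 16·0.07 + 25·0.28 + 36·0.18
 = 0.18 + 0.6 + 1.26 + 1.12 + 7 + 6.48
 = 16.64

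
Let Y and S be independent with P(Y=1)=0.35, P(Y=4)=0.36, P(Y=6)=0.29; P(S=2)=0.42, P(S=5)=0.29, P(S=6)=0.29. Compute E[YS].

14.2259

E[YS] = Σ_y Σ_s ys · P(Y=y)P(S=s)
 = 2·0.147 + 5·0.1015 + 6·0.1015 + 8·0.1512 + 20·0.1044 + 24·0.1044 + 12·0.1218 + 30·0.0841 + 36·0.0841
 = 0.294 + 0.5075 + 0.609 + 1.2096 + 2.088 + 2.5056 + 1.4616 + 2.523 + 3.0276
 = 14.2259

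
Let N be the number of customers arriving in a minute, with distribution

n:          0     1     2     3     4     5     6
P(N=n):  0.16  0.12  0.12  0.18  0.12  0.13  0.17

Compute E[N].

E[N] = Σ n·P(N=n)
 = 0·0.16 + 1·0.12 + 2·0.12 + 3·0.18 + 4·0.12 + 5·0.13 + 6·0.17
 = 0 + 0.12 + 0.24 + 0.54 + 0.48 + 0.65 + 1.02
 = 3.05

3.05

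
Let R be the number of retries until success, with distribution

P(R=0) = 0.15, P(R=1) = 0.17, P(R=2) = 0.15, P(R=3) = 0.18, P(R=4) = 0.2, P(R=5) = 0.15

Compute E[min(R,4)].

2.41

E[min(R,4)] = Σ min(r,4)·P(R=r)
 = 0·0.15 + 1·0.17 + 2·0.15 + 3·0.18 + 4·0.2 + 4·0.15
 = 0 + 0.17 + 0.3 + 0.54 + 0.8 + 0.6
 = 2.41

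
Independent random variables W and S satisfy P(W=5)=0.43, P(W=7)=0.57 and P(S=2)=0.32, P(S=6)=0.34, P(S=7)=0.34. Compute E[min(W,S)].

E[min(W,S)] = Σ_w Σ_s min(w,s) · P(W=w)P(S=s)
 = 2·0.1376 + 5·0.1462 + 5·0.1462 + 2·0.1824 + 6·0.1938 + 7·0.1938
 = 0.2752 + 0.731 + 0.731 + 0.3648 + 1.1628 + 1.3566
 = 4.6214

4.6214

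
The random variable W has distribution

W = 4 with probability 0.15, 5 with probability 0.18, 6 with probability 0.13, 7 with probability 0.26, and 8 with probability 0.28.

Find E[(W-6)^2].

2.16

E[(W-6)^2] = Σ (w-6)^2·P(W=w)
 = 4·0.15 + 1·0.18 + 0·0.13 + 1·0.26 + 4·0.28
 = 0.6 + 0.18 + 0 + 0.26 + 1.12
 = 2.16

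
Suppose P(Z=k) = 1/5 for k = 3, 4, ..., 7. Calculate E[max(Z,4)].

E[max(Z,4)] = Σ max(z,4)·P(Z=z)
 = 4·1/5 + 4·1/5 + 5·1/5 + 6·1/5 + 7·1/5
 = 4/5 + 4/5 + 1 + 6/5 + 7/5
 = 26/5

5.2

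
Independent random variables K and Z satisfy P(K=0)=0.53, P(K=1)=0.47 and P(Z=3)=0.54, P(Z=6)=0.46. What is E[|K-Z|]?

E[|K-Z|] = Σ_k Σ_z |k-z| · P(K=k)P(Z=z)
 = 3·0.2862 + 6·0.2438 + 2·0.2538 + 5·0.2162
 = 0.8586 + 1.4628 + 0.5076 + 1.081
 = 3.91

3.91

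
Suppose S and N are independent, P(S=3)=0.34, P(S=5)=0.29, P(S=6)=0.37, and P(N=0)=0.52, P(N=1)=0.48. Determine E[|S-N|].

E[|S-N|] = Σ_s Σ_n |s-n| · P(S=s)P(N=n)
 = 3·0.1768 + 2·0.1632 + 5·0.1508 + 4·0.1392 + 6·0.1924 + 5·0.1776
 = 0.5304 + 0.3264 + 0.754 + 0.5568 + 1.1544 + 0.888
 = 4.21

4.21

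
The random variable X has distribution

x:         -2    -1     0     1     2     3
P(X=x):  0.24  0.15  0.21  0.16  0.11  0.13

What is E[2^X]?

E[2^X] = Σ 2^x·P(X=x)
 = 0.25·0.24 + 0.5·0.15 + 1·0.21 + 2·0.16 + 4·0.11 + 8·0.13
 = 0.06 + 0.075 + 0.21 + 0.32 + 0.44 + 1.04
 = 2.145

2.145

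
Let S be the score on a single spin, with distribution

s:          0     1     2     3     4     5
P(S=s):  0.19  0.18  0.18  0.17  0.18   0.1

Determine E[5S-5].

E[5S-5] = Σ (5s-5)·P(S=s)
 = (-5)·0.19 + 0·0.18 + 5·0.18 + 10·0.17 + 15·0.18 + 20·0.1
 = (-0.95) + 0 + 0.9 + 1.7 + 2.7 + 2
 = 6.35

6.35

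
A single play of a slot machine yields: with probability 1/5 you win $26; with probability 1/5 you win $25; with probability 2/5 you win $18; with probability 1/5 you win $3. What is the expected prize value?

E[payout] = 26·1/5 + 25·1/5 + 18·2/5 + 3·1/5
 = 26/5 + 5 + 36/5 + 3/5
 = 18

18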